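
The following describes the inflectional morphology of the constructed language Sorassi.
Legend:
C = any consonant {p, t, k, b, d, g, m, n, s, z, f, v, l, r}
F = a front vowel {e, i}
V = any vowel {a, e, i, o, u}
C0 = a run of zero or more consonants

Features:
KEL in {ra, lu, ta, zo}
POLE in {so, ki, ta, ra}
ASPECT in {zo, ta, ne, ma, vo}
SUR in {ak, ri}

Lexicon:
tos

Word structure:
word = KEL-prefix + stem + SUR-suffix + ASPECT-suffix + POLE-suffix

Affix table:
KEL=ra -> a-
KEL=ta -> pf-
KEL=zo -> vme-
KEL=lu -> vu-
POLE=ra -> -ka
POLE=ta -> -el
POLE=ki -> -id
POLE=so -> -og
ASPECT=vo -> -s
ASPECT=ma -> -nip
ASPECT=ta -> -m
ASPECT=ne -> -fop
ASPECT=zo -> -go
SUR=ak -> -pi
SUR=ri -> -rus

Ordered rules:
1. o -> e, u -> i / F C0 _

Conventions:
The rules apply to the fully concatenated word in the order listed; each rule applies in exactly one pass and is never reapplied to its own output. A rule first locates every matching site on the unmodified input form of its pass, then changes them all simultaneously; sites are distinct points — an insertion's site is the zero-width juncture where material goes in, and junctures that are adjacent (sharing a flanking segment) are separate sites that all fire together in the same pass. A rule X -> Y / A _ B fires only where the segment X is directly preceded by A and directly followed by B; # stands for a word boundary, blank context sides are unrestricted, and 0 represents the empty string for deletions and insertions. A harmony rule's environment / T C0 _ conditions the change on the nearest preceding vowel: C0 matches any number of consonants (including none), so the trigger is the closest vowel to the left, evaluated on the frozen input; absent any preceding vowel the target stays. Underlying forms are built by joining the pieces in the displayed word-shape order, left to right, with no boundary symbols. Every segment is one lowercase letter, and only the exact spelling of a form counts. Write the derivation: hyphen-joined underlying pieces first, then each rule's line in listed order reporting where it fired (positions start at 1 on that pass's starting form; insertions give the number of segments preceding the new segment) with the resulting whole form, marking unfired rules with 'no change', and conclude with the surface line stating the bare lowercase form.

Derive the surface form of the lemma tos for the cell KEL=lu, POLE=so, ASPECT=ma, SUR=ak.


underlying: vu-tos-pi-nip-og
1. o -> e, u -> i / F C0 _: fires at position(s) 11: vutospinipeg
surface: vutospinipeg


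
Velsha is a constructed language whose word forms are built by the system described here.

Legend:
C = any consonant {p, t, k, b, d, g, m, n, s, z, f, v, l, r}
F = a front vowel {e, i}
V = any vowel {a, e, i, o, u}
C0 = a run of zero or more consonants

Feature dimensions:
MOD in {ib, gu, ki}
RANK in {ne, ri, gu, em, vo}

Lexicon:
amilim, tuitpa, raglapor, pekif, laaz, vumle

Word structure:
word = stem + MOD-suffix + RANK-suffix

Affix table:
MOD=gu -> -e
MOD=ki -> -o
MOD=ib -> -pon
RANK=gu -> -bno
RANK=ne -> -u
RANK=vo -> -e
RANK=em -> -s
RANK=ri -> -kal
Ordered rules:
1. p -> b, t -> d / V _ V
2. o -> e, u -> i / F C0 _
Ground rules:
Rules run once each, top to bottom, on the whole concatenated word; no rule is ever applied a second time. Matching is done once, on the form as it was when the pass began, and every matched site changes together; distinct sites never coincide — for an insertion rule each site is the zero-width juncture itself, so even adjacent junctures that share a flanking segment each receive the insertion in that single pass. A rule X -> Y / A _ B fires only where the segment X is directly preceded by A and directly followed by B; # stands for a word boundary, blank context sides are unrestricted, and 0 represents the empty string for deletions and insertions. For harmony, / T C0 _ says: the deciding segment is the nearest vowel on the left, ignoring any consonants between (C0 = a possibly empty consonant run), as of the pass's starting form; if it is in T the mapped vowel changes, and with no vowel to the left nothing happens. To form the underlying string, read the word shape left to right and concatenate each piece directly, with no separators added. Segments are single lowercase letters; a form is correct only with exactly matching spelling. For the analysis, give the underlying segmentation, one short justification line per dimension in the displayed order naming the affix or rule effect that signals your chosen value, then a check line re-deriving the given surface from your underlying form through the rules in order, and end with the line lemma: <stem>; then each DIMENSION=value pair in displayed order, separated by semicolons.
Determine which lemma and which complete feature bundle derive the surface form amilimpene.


underlying: amilim-pon-e
MOD=ib - signalled by the affix -pon
RANK=vo - signalled by the affix -e
check: amilimpone -> amilimpone -> amilimpene
lemma: amilim; MOD=ib; RANK=vo


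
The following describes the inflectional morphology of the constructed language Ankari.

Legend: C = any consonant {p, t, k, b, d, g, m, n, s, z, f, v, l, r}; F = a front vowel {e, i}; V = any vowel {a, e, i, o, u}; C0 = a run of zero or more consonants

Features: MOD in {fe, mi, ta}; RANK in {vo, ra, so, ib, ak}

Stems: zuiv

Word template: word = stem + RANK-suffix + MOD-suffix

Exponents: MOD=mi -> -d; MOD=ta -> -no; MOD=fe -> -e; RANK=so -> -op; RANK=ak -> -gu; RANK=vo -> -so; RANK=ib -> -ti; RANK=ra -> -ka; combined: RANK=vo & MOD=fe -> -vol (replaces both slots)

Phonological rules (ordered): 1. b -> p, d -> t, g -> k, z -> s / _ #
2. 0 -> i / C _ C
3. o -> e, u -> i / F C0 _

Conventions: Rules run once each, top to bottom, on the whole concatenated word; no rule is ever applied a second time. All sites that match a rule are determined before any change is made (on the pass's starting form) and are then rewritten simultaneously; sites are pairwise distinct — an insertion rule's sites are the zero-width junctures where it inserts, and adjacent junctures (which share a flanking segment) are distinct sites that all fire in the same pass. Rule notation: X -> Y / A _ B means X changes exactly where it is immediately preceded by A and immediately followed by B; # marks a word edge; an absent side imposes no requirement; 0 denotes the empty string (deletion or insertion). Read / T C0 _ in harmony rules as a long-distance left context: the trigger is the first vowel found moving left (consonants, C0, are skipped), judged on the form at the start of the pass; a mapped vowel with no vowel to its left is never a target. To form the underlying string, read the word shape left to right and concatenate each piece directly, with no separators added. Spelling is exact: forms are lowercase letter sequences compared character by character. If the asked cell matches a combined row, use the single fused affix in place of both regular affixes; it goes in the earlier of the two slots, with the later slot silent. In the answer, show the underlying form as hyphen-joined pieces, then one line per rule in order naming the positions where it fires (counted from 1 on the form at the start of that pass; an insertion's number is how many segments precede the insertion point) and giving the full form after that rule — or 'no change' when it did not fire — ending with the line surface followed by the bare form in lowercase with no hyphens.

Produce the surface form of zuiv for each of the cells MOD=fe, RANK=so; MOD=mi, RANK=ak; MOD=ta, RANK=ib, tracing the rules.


cell MOD=fe, RANK=so:
underlying: zuiv-op-e
1. b -> p, d -> t, g -> k, z -> s / _ #: no change
2. 0 -> i / C _ C: no change
3. o -> e, u -> i / F C0 _: fires at position(s) 5: zuivepe
surface: zuivepe

cell MOD=mi, RANK=ak:
underlying: zuiv-gu-d
1. b -> p, d -> t, g -> k, z -> s / _ #: fires at position(s) 7: zuivgut
2. 0 -> i / C _ C: inserts after position(s) 4: zuivigut
3. o -> e, u -> i / F C0 _: fires at position(s) 7: zuivigit
surface: zuivigit

cell MOD=ta, RANK=ib:
underlying: zuiv-ti-no
1. b -> p, d -> t, g -> k, z -> s / _ #: no change
2. 0 -> i / C _ C: inserts after position(s) 4: zuivitino
3. o -> e, u -> i / F C0 _: fires at position(s) 9: zuivitine
surface: zuivitine


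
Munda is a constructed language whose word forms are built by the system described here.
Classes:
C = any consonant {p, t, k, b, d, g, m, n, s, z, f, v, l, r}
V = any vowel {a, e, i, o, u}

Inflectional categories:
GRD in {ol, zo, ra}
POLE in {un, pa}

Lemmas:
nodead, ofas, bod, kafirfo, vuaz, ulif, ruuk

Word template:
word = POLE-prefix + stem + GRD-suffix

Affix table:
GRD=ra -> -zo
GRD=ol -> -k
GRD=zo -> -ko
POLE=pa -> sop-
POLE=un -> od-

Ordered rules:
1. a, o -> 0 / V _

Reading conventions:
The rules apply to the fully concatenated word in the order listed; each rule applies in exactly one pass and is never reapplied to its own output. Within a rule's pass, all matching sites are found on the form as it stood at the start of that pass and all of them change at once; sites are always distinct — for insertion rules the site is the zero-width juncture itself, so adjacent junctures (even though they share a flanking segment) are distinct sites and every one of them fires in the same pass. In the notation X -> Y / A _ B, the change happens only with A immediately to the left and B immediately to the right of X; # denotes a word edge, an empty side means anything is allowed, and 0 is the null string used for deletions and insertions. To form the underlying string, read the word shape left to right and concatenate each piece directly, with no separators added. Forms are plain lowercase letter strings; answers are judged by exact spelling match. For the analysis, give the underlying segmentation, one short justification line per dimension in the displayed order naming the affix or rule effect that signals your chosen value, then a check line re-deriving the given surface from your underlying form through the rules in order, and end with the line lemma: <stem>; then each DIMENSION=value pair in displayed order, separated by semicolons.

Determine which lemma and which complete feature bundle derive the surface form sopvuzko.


underlying: sop-vuaz-ko
GRD=zo - signalled by the affix -ko
POLE=pa - signalled by the affix sop-
check: sopvuazko -> sopvuzko
lemma: vuaz; GRD=zo; POLE=pa


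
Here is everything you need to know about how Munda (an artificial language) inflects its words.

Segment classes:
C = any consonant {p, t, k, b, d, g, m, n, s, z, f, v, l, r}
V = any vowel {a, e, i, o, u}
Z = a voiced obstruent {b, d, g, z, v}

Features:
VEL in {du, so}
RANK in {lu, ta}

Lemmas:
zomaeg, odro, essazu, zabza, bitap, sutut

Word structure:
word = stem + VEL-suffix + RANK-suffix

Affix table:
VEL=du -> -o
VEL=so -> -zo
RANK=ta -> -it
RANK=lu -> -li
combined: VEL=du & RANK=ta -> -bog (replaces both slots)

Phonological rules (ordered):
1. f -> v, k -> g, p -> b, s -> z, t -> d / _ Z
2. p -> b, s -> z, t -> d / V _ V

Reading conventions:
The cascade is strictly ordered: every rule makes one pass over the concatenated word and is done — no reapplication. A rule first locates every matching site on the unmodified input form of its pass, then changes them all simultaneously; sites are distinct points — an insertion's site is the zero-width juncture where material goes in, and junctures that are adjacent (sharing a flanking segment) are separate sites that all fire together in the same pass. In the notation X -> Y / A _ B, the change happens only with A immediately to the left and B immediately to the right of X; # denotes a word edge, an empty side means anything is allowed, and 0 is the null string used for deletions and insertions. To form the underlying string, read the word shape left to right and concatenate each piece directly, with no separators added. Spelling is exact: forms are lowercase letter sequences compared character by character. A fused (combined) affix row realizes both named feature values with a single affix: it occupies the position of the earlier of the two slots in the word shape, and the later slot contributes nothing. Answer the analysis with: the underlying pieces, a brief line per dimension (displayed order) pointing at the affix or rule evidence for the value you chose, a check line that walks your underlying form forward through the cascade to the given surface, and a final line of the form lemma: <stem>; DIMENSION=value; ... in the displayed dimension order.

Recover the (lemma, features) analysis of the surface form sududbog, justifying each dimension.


underlying: sutut-bog
VEL=du - signalled by the combined affix row
RANK=ta - signalled by the combined affix row
check: sututbog -> sutudbog -> sududbog
lemma: sutut; VEL=du; RANK=ta


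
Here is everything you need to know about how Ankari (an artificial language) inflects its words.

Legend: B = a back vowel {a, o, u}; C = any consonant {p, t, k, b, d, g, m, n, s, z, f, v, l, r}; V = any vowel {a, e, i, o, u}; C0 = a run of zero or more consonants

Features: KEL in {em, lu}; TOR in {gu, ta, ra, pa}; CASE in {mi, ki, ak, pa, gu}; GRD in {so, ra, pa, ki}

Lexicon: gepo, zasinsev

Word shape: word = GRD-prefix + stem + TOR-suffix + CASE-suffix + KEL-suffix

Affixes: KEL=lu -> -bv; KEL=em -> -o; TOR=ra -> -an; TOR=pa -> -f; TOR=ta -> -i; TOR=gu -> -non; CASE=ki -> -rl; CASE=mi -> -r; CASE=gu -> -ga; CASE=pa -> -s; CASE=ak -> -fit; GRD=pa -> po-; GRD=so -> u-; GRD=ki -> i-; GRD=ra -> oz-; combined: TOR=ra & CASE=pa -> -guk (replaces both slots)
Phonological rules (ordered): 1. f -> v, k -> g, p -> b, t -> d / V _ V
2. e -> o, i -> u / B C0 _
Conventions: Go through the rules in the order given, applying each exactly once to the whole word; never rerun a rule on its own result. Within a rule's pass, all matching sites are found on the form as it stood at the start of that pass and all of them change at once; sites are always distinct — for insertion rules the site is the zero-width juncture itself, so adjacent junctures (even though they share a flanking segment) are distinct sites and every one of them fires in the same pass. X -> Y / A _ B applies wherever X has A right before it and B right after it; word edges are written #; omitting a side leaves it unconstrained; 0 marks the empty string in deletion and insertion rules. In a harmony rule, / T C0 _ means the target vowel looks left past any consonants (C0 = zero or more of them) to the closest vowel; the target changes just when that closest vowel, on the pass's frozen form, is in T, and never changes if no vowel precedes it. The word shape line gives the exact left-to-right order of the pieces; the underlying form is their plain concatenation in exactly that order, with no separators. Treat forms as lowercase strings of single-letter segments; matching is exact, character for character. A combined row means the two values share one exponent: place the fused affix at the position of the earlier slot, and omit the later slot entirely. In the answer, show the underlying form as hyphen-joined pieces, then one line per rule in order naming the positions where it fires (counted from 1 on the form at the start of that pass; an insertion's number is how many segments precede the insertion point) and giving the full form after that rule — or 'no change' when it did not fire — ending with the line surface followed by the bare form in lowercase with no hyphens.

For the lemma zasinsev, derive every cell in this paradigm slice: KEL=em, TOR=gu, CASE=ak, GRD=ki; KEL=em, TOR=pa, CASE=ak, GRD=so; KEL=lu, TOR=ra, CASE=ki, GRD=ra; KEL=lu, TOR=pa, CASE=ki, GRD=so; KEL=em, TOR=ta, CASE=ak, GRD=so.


cell KEL=em, TOR=gu, CASE=ak, GRD=ki:
underlying: i-zasinsev-non-fit-o
1. f -> v, k -> g, p -> b, t -> d / V _ V: fires at position(s) 15: izasinsevnonfido
2. e -> o, i -> u / B C0 _: fires at position(s) 5, 14: izasunsevnonfudo
surface: izasunsevnonfudo

cell KEL=em, TOR=pa, CASE=ak, GRD=so:
underlying: u-zasinsev-f-fit-o
1. f -> v, k -> g, p -> b, t -> d / V _ V: fires at position(s) 13: uzasinsevffido
2. e -> o, i -> u / B C0 _: fires at position(s) 5: uzasunsevffido
surface: uzasunsevffido

cell KEL=lu, TOR=ra, CASE=ki, GRD=ra:
underlying: oz-zasinsev-an-rl-bv
1. f -> v, k -> g, p -> b, t -> d / V _ V: no change
2. e -> o, i -> u / B C0 _: fires at position(s) 6: ozzasunsevanrlbv
surface: ozzasunsevanrlbv

cell KEL=lu, TOR=pa, CASE=ki, GRD=so:
underlying: u-zasinsev-f-rl-bv
1. f -> v, k -> g, p -> b, t -> d / V _ V: no change
2. e -> o, i -> u / B C0 _: fires at position(s) 5: uzasunsevfrlbv
surface: uzasunsevfrlbv

cell KEL=em, TOR=ta, CASE=ak, GRD=so:
underlying: u-zasinsev-i-fit-o
1. f -> v, k -> g, p -> b, t -> d / V _ V: fires at position(s) 11, 13: uzasinsevivido
2. e -> o, i -> u / B C0 _: fires at position(s) 5: uzasunsevivido
surface: uzasunsevivido


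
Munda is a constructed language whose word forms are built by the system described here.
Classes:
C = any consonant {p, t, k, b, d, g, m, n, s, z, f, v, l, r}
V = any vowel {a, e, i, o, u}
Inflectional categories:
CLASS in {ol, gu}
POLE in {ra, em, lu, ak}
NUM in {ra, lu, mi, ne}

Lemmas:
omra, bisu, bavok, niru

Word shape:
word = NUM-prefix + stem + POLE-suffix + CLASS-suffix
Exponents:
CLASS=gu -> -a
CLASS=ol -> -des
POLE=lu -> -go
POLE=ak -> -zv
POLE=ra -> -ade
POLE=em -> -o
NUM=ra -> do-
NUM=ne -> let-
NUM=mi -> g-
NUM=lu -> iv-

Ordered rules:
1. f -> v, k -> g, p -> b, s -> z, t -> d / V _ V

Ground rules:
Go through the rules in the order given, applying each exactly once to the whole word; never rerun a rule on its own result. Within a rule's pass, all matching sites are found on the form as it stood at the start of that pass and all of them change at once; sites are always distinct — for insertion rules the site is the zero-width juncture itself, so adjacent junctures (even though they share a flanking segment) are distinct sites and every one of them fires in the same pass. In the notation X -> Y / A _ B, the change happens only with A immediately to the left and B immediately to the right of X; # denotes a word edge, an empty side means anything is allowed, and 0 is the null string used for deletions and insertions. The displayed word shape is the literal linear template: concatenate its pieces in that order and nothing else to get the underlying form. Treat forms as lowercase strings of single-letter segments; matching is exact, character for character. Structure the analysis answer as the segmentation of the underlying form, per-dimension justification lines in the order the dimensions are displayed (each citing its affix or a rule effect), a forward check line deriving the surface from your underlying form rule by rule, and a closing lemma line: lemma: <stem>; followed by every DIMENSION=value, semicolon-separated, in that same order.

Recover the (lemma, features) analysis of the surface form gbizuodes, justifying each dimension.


underlying: g-bisu-o-des
CLASS=ol - signalled by the affix -des
POLE=em - signalled by the affix -o
NUM=mi - signalled by the affix g-
check: gbisuodes -> gbizuodes
lemma: bisu; CLASS=ol; POLE=em; NUM=mi


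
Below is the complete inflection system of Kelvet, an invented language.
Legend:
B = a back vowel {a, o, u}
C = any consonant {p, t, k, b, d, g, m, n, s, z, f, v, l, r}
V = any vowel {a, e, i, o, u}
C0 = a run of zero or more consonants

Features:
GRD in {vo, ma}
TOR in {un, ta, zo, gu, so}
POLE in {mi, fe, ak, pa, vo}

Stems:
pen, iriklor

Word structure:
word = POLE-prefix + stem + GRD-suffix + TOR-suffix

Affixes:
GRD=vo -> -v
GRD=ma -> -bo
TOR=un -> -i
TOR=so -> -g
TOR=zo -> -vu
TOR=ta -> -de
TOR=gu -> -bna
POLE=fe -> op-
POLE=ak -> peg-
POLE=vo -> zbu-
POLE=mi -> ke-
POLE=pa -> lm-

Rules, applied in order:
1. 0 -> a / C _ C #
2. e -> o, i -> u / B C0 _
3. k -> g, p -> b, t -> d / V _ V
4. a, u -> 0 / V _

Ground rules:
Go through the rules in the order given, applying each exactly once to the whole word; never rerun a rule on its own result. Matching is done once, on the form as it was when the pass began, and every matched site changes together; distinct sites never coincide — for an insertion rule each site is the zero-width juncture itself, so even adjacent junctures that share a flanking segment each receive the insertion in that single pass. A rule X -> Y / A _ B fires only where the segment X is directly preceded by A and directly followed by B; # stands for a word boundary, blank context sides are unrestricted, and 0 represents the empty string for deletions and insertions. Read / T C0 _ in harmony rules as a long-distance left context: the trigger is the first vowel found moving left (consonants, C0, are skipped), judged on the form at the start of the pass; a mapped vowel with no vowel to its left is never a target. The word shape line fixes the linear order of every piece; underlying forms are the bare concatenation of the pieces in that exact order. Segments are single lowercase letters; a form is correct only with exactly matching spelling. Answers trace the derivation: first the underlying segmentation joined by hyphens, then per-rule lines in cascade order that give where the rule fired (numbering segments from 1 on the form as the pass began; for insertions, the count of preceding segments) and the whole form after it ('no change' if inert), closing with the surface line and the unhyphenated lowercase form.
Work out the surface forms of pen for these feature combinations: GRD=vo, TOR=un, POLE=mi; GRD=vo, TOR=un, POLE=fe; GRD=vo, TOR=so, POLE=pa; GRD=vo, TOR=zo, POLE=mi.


cell GRD=vo, TOR=un, POLE=mi:
underlying: ke-pen-v-i
1. 0 -> a / C _ C #: no change
2. e -> o, i -> u / B C0 _: no change
3. k -> g, p -> b, t -> d / V _ V: fires at position(s) 3: kebenvi
4. a, u -> 0 / V _: no change
surface: kebenvi

cell GRD=vo, TOR=un, POLE=fe:
underlying: op-pen-v-i
1. 0 -> a / C _ C #: no change
2. e -> o, i -> u / B C0 _: fires at position(s) 4: opponvi
3. k -> g, p -> b, t -> d / V _ V: no change
4. a, u -> 0 / V _: no change
surface: opponvi

cell GRD=vo, TOR=so, POLE=pa:
underlying: lm-pen-v-g
1. 0 -> a / C _ C #: inserts after position(s) 6: lmpenvag
2. e -> o, i -> u / B C0 _: no change
3. k -> g, p -> b, t -> d / V _ V: no change
4. a, u -> 0 / V _: no change
surface: lmpenvag

cell GRD=vo, TOR=zo, POLE=mi:
underlying: ke-pen-v-vu
1. 0 -> a / C _ C #: no change
2. e -> o, i -> u / B C0 _: no change
3. k -> g, p -> b, t -> d / V _ V: fires at position(s) 3: kebenvvu
4. a, u -> 0 / V _: no change
surface: kebenvvu


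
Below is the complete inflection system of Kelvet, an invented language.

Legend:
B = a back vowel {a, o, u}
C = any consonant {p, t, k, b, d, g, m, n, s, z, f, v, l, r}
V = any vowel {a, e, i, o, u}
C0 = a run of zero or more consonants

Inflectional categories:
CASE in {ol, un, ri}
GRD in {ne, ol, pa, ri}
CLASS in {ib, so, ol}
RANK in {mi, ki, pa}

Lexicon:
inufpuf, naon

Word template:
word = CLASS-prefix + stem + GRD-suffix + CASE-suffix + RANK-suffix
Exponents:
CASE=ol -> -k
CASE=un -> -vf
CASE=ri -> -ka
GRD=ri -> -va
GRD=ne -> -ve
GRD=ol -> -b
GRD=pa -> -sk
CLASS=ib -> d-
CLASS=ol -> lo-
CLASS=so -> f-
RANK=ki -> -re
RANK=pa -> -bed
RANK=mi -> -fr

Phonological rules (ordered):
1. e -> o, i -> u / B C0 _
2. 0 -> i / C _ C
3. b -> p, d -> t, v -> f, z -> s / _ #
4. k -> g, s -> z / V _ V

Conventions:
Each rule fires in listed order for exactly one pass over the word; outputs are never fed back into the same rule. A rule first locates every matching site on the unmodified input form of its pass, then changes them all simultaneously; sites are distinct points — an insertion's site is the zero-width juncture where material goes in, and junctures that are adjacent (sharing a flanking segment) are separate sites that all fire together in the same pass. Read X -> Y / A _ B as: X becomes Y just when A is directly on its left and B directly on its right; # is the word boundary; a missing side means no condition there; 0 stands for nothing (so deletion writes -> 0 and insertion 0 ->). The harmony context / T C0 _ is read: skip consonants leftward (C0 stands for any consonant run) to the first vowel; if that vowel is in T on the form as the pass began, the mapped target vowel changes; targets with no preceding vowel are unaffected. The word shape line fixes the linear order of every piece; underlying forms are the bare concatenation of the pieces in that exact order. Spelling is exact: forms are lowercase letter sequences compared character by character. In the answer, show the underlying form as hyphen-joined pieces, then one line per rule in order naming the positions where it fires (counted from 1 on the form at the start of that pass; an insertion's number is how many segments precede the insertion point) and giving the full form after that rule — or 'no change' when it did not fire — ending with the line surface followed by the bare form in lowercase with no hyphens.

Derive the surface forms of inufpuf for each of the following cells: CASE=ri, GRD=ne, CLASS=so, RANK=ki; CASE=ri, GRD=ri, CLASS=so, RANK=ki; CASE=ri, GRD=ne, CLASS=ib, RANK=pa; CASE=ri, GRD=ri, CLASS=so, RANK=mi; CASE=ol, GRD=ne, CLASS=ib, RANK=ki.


cell CASE=ri, GRD=ne, CLASS=so, RANK=ki:
underlying: f-inufpuf-ve-ka-re
1. e -> o, i -> u / B C0 _: fires at position(s) 10, 14: finufpufvokaro
2. 0 -> i / C _ C: inserts after position(s) 5, 8: finufipufivokaro
3. b -> p, d -> t, v -> f, z -> s / _ #: no change
4. k -> g, s -> z / V _ V: fires at position(s) 13: finufipufivogaro
surface: finufipufivogaro

cell CASE=ri, GRD=ri, CLASS=so, RANK=ki:
underlying: f-inufpuf-va-ka-re
1. e -> o, i -> u / B C0 _: fires at position(s) 14: finufpufvakaro
2. 0 -> i / C _ C: inserts after position(s) 5, 8: finufipufivakaro
3. b -> p, d -> t, v -> f, z -> s / _ #: no change
4. k -> g, s -> z / V _ V: fires at position(s) 13: finufipufivagaro
surface: finufipufivagaro

cell CASE=ri, GRD=ne, CLASS=ib, RANK=pa:
underlying: d-inufpuf-ve-ka-bed
1. e -> o, i -> u / B C0 _: fires at position(s) 10, 14: dinufpufvokabod
2. 0 -> i / C _ C: inserts after position(s) 5, 8: dinufipufivokabod
3. b -> p, d -> t, v -> f, z -> s / _ #: fires at position(s) 17: dinufipufivokabot
4. k -> g, s -> z / V _ V: fires at position(s) 13: dinufipufivogabot
surface: dinufipufivogabot

cell CASE=ri, GRD=ri, CLASS=so, RANK=mi:
underlying: f-inufpuf-va-ka-fr
1. e -> o, i -> u / B C0 _: no change
2. 0 -> i / C _ C: inserts after position(s) 5, 8, 13: finufipufivakafir
3. b -> p, d -> t, v -> f, z -> s / _ #: no change
4. k -> g, s -> z / V _ V: fires at position(s) 13: finufipufivagafir
surface: finufipufivagafir

cell CASE=ol, GRD=ne, CLASS=ib, RANK=ki:
underlying: d-inufpuf-ve-k-re
1. e -> o, i -> u / B C0 _: fires at position(s) 10: dinufpufvokre
2. 0 -> i / C _ C: inserts after position(s) 5, 8, 11: dinufipufivokire
3. b -> p, d -> t, v -> f, z -> s / _ #: no change
4. k -> g, s -> z / V _ V: fires at position(s) 13: dinufipufivogire
surface: dinufipufivogire


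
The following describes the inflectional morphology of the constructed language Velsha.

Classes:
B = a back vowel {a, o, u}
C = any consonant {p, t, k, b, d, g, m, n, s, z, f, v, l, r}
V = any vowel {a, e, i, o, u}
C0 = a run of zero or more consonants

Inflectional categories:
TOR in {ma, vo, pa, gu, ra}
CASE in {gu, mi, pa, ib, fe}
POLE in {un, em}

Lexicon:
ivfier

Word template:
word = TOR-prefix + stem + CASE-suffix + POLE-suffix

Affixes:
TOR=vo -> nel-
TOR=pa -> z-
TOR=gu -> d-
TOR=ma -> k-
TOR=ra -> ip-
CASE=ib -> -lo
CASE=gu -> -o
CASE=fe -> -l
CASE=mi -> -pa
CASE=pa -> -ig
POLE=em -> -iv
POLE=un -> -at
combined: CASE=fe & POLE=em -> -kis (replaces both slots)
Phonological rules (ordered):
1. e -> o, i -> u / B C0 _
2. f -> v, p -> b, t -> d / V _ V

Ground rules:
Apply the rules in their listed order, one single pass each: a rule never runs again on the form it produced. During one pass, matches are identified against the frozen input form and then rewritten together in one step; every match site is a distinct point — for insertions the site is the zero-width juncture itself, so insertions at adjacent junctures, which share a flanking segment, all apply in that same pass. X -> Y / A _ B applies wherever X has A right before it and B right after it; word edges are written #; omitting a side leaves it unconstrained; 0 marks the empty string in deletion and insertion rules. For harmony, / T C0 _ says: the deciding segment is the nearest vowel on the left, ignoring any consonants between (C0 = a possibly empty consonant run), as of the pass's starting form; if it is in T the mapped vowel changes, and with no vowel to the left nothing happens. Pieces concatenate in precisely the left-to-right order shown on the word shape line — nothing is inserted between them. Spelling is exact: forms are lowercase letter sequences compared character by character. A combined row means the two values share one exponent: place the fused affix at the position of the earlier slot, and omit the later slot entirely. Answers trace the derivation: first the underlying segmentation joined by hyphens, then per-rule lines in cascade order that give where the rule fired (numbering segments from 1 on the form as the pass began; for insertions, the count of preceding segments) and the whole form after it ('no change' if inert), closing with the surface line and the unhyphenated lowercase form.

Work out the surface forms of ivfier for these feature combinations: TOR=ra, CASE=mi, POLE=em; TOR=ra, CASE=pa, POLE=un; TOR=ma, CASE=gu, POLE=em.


cell TOR=ra, CASE=mi, POLE=em:
underlying: ip-ivfier-pa-iv
1. e -> o, i -> u / B C0 _: fires at position(s) 11: ipivfierpauv
2. f -> v, p -> b, t -> d / V _ V: fires at position(s) 2: ibivfierpauv
surface: ibivfierpauv

cell TOR=ra, CASE=pa, POLE=un:
underlying: ip-ivfier-ig-at
1. e -> o, i -> u / B C0 _: no change
2. f -> v, p -> b, t -> d / V _ V: fires at position(s) 2: ibivfierigat
surface: ibivfierigat

cell TOR=ma, CASE=gu, POLE=em:
underlying: k-ivfier-o-iv
1. e -> o, i -> u / B C0 _: fires at position(s) 9: kivfierouv
2. f -> v, p -> b, t -> d / V _ V: no change
surface: kivfierouv


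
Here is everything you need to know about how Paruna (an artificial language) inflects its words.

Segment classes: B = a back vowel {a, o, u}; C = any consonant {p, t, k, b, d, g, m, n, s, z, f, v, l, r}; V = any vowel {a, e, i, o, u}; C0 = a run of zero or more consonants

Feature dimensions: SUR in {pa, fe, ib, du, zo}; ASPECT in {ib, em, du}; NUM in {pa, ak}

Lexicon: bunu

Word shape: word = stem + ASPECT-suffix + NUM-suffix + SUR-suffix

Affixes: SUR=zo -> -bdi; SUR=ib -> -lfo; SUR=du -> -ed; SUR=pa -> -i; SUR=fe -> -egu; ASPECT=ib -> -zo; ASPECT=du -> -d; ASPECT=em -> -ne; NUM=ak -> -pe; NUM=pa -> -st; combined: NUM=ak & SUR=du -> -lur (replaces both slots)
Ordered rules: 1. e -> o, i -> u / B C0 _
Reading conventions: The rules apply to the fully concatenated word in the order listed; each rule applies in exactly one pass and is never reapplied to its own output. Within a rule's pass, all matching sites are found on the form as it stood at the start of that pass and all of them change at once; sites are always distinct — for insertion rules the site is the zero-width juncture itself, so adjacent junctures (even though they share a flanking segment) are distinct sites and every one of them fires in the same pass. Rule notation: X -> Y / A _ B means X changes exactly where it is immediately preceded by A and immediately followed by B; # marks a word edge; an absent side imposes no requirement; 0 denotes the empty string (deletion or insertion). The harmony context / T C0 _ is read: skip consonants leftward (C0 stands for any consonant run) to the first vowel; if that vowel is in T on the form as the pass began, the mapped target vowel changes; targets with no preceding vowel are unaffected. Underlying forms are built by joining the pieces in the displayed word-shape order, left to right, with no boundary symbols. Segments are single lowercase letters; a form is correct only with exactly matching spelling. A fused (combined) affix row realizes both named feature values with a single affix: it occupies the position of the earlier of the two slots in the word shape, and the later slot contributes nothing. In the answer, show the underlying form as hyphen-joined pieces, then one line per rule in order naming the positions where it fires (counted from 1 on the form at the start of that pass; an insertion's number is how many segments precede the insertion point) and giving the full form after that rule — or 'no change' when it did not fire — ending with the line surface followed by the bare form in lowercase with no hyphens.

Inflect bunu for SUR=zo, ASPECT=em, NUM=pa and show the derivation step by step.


underlying: bunu-ne-st-bdi
1. e -> o, i -> u / B C0 _: fires at position(s) 6: bununostbdi
surface: bununostbdi


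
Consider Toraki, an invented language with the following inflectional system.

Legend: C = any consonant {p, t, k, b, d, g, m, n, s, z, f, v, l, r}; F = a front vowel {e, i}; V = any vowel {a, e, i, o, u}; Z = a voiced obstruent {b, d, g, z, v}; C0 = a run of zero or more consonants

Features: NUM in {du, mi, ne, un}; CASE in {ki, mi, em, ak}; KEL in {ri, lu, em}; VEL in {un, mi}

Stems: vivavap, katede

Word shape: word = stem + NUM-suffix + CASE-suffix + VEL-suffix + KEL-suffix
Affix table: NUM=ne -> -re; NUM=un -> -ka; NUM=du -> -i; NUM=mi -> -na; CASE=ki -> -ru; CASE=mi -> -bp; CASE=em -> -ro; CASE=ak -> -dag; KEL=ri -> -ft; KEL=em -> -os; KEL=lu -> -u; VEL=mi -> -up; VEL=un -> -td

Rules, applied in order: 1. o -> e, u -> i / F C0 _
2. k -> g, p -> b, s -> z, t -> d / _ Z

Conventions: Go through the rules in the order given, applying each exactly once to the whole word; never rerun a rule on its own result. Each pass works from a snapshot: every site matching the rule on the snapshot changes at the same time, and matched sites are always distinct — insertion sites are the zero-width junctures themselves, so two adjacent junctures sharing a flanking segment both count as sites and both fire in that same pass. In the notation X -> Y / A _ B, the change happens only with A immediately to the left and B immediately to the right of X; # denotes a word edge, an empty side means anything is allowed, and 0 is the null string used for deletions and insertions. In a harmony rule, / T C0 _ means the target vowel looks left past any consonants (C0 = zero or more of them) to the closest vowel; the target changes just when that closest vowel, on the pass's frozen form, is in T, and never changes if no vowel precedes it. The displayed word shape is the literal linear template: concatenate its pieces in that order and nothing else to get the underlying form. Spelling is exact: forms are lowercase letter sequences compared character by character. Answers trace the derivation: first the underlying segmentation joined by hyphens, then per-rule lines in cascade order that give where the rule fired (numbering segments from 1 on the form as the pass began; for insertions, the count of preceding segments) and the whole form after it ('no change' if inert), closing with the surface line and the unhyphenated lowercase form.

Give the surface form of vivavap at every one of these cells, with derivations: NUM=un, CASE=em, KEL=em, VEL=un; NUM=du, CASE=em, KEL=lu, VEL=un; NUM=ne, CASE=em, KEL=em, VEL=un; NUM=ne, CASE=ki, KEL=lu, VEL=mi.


cell NUM=un, CASE=em, KEL=em, VEL=un:
underlying: vivavap-ka-ro-td-os
1. o -> e, u -> i / F C0 _: no change
2. k -> g, p -> b, s -> z, t -> d / _ Z: fires at position(s) 12: vivavapkaroddos
surface: vivavapkaroddos

cell NUM=du, CASE=em, KEL=lu, VEL=un:
underlying: vivavap-i-ro-td-u
1. o -> e, u -> i / F C0 _: fires at position(s) 10: vivavapiretdu
2. k -> g, p -> b, s -> z, t -> d / _ Z: fires at position(s) 11: vivavapireddu
surface: vivavapireddu

cell NUM=ne, CASE=em, KEL=em, VEL=un:
underlying: vivavap-re-ro-td-os
1. o -> e, u -> i / F C0 _: fires at position(s) 11: vivavapreretdos
2. k -> g, p -> b, s -> z, t -> d / _ Z: fires at position(s) 12: vivavaprereddos
surface: vivavaprereddos

cell NUM=ne, CASE=ki, KEL=lu, VEL=mi:
underlying: vivavap-re-ru-up-u
1. o -> e, u -> i / F C0 _: fires at position(s) 11: vivavapreriupu
2. k -> g, p -> b, s -> z, t -> d / _ Z: no change
surface: vivavapreriupu


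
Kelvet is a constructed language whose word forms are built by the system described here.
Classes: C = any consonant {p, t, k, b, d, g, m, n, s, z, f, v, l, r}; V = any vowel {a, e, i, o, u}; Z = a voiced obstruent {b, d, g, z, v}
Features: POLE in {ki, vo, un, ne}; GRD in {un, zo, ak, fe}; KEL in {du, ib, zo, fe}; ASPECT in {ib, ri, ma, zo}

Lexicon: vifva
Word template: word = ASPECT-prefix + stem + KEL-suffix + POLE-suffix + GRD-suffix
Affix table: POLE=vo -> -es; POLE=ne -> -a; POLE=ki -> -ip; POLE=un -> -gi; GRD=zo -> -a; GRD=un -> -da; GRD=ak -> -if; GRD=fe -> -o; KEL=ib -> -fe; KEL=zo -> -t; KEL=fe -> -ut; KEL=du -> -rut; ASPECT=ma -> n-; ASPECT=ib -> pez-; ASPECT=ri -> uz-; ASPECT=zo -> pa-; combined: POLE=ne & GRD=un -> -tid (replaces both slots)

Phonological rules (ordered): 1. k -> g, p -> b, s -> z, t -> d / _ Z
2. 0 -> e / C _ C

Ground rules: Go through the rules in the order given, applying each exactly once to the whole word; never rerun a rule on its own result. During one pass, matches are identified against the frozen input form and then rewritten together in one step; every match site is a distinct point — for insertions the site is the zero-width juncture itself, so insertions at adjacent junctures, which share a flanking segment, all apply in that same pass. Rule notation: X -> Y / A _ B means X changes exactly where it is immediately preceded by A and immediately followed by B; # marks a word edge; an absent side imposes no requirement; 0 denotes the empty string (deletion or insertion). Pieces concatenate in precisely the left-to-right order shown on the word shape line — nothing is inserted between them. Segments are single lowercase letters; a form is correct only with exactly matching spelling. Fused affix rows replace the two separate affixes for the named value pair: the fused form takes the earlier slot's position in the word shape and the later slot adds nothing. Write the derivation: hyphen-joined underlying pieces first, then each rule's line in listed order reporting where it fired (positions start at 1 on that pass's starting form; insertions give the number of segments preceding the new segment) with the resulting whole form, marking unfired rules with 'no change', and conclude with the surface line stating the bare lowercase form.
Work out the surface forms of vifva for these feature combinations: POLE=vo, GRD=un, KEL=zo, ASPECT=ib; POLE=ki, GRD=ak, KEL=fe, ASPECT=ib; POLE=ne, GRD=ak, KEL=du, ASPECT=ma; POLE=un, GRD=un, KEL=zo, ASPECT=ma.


cell POLE=vo, GRD=un, KEL=zo, ASPECT=ib:
underlying: pez-vifva-t-es-da
1. k -> g, p -> b, s -> z, t -> d / _ Z: fires at position(s) 11: pezvifvatezda
2. 0 -> e / C _ C: inserts after position(s) 3, 6, 11: pezevifevatezeda
surface: pezevifevatezeda

cell POLE=ki, GRD=ak, KEL=fe, ASPECT=ib:
underlying: pez-vifva-ut-ip-if
1. k -> g, p -> b, s -> z, t -> d / _ Z: no change
2. 0 -> e / C _ C: inserts after position(s) 3, 6: pezevifevautipif
surface: pezevifevautipif

cell POLE=ne, GRD=ak, KEL=du, ASPECT=ma:
underlying: n-vifva-rut-a-if
1. k -> g, p -> b, s -> z, t -> d / _ Z: no change
2. 0 -> e / C _ C: inserts after position(s) 1, 4: nevifevarutaif
surface: nevifevarutaif

cell POLE=un, GRD=un, KEL=zo, ASPECT=ma:
underlying: n-vifva-t-gi-da
1. k -> g, p -> b, s -> z, t -> d / _ Z: fires at position(s) 7: nvifvadgida
2. 0 -> e / C _ C: inserts after position(s) 1, 4, 7: nevifevadegida
surface: nevifevadegida


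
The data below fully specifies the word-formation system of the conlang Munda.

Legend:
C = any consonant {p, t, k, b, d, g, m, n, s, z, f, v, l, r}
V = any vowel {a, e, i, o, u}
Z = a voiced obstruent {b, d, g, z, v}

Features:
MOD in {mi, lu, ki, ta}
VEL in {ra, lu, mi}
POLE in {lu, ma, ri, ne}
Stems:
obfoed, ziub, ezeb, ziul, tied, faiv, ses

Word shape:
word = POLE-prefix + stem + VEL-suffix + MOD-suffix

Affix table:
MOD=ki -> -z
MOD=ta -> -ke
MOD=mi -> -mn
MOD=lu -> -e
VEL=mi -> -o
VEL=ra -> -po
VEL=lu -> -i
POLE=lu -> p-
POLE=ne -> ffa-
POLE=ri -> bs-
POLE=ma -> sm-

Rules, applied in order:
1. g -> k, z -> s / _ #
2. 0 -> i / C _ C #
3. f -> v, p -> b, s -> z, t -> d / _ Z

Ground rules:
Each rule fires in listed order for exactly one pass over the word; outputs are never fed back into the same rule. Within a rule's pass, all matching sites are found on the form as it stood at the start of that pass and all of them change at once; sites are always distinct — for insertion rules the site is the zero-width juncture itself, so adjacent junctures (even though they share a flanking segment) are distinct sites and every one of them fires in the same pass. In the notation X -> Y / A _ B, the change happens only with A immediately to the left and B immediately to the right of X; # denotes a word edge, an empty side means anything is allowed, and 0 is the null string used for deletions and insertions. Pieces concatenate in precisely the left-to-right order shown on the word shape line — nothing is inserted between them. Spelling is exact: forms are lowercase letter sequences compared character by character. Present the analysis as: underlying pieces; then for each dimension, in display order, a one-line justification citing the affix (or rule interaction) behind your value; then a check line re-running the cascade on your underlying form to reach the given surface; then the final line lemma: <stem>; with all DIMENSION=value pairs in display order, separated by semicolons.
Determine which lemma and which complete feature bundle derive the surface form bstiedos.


underlying: bs-tied-o-z
MOD=ki - signalled by the affix -z
VEL=mi - signalled by the affix -o
POLE=ri - signalled by the affix bs-
check: bstiedoz -> bstiedos -> bstiedos -> bstiedos
lemma: tied; MOD=ki; VEL=mi; POLE=ri
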